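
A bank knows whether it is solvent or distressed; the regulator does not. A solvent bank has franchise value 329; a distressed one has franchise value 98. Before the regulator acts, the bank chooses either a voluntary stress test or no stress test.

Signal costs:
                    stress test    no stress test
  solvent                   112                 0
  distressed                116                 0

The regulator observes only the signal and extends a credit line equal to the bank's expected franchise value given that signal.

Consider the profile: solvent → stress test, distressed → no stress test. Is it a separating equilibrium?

If types separate, stress test earns payment 329 and no stress test earns 98.
Solvent: stress test gives 329 − 112 = 217; no stress test gives 98 − 0 = 98. No deviation. ✓
Distressed: no stress test gives 98 − 0 = 98; stress test gives 329 − 116 = 213. Would deviate. ✗

No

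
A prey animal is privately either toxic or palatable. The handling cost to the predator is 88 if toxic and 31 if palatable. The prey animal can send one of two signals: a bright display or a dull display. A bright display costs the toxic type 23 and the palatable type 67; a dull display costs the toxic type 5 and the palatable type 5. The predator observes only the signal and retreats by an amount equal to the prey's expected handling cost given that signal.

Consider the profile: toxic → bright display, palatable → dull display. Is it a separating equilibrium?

Under separation the predator infers type exactly: bright display → toxic (pays 88), dull display → palatable (pays 31).
Toxic: bright display gives 88 − 23 = 65; dull display gives 31 − 5 = 26. No deviation. ✓
Palatable: dull display gives 31 − 5 = 26; bright display gives 88 − 67 = 21. No deviation. ✓
Neither type gains from mimicking the other.

Yes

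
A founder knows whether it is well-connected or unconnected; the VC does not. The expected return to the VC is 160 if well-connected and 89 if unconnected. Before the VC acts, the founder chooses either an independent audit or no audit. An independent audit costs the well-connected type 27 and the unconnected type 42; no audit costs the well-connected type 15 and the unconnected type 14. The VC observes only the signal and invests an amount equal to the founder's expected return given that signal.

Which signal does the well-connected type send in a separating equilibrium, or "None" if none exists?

None

Try well-connected → audit, unconnected → no audit:
  If types separate, audit earns payment 160 and no audit earns 89.
  Well-connected: audit gives 160 − 27 = 133; no audit gives 89 − 15 = 74. No deviation. ✓
  Unconnected: no audit gives 89 − 14 = 75; audit gives 160 − 42 = 118. Would deviate. ✗
Try well-connected → no audit, unconnected → audit:
  If types separate, no audit earns payment 160 and audit earns 89.
  Well-connected: no audit gives 160 − 15 = 145; audit gives 89 − 27 = 62. No deviation. ✓
  Unconnected: audit gives 89 − 42 = 47; no audit gives 160 − 14 = 146. Would deviate. ✗
Neither assignment is incentive-compatible.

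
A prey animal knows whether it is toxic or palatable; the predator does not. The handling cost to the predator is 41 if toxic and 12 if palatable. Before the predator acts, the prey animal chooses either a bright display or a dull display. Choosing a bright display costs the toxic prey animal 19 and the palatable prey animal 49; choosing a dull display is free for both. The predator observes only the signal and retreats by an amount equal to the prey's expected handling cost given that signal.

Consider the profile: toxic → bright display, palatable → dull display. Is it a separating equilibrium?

Under separation the predator infers type exactly: bright display → toxic (pays 41), dull display → palatable (pays 12).
Toxic: bright display gives 41 − 19 = 22; dull display gives 12 − 0 = 12. No deviation. ✓
Palatable: dull display gives 12 − 0 = 12; bright display gives 41 − 49 = -8. No deviation. ✓
Neither type gains from mimicking the other.

Yes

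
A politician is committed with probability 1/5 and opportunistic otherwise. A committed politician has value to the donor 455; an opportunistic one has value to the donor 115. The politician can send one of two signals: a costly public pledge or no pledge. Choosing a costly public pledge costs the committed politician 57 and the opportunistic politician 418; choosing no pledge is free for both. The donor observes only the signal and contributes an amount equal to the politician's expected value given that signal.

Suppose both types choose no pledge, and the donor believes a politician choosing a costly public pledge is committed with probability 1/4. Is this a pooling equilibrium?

Yes

At the pooled signal (no pledge) the donor holds the prior 1/5 and pays 1/5·455 + 4/5·115 = 183. Off-path (pledge) belief 1/4 gives 1/4·455 + 3/4·115 = 200.
Committed: no pledge gives 183 − 0 = 183; pledge gives 200 − 57 = 143. Stays. ✓
Opportunistic: no pledge gives 183 − 0 = 183; pledge gives 200 − 418 = -218. Stays. ✓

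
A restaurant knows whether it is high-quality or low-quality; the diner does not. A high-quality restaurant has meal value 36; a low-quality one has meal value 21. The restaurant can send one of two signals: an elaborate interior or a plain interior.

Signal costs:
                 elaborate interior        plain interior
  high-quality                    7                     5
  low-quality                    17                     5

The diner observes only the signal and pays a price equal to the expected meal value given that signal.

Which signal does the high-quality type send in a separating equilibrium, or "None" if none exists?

None

Try high-quality → elaborate interior, low-quality → plain interior:
  If types separate, elaborate interior earns payment 36 and plain interior earns 21.
  High-quality: elaborate interior gives 36 − 7 = 29; plain interior gives 21 − 5 = 16. No deviation. ✓
  Low-quality: plain interior gives 21 − 5 = 16; elaborate interior gives 36 − 17 = 19. Would deviate. ✗
Try high-quality → plain interior, low-quality → elaborate interior:
  If types separate, plain interior earns payment 36 and elaborate interior earns 21.
  High-quality: plain interior gives 36 − 5 = 31; elaborate interior gives 21 − 7 = 14. No deviation. ✓
  Low-quality: elaborate interior gives 21 − 17 = 4; plain interior gives 36 − 5 = 31. Would deviate. ✗
Neither assignment is incentive-compatible.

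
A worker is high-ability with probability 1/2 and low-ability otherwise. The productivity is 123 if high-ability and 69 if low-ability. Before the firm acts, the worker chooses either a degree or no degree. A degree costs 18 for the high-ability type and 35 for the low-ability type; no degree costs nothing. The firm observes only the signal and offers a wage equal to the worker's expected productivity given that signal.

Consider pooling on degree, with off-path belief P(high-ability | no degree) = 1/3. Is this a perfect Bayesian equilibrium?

No

At the pooled signal (degree) the firm holds the prior 1/2 and pays 1/2·123 + 1/2·69 = 96. Off-path (no degree) belief 1/3 gives 1/3·123 + 2/3·69 = 87.
High-ability: degree gives 96 − 18 = 78; no degree gives 87 − 0 = 87. Deviates. ✗
Low-ability: degree gives 96 − 35 = 61; no degree gives 87 − 0 = 87. Deviates. ✗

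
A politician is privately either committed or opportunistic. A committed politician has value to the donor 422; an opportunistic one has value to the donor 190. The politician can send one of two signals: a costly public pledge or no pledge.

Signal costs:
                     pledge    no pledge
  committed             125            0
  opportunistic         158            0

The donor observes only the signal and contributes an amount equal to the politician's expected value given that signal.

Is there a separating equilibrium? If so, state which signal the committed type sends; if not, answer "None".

Try committed → pledge, opportunistic → no pledge:
  If types separate, pledge earns payment 422 and no pledge earns 190.
  Committed: pledge gives 422 − 125 = 297; no pledge gives 190 − 0 = 190. No deviation. ✓
  Opportunistic: no pledge gives 190 − 0 = 190; pledge gives 422 − 158 = 264. Would deviate. ✗
Try committed → no pledge, opportunistic → pledge:
  If types separate, no pledge earns payment 422 and pledge earns 190.
  Committed: no pledge gives 422 − 0 = 422; pledge gives 190 − 125 = 65. No deviation. ✓
  Opportunistic: pledge gives 190 − 158 = 32; no pledge gives 422 − 0 = 422. Would deviate. ✗
Neither assignment is incentive-compatible.

None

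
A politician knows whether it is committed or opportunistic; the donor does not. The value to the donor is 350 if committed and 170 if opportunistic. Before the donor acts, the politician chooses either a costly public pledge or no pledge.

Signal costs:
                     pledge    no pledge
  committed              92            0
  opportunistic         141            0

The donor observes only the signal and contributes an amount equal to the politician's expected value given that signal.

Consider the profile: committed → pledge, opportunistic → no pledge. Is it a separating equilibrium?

Under separation the donor infers type exactly: pledge → committed (pays 350), no pledge → opportunistic (pays 170).
Committed: pledge gives 350 − 92 = 258; no pledge gives 170 − 0 = 170. No deviation. ✓
Opportunistic: no pledge gives 170 − 0 = 170; pledge gives 350 − 141 = 209. Would deviate. ✗

No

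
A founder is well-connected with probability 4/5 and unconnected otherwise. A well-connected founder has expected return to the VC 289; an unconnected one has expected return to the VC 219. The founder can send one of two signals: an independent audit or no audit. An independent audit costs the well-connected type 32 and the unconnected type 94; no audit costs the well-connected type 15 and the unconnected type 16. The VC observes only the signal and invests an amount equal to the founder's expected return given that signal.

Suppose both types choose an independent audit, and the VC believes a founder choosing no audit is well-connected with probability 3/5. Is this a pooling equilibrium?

No

At the pooled signal (audit) the VC holds the prior 4/5 and pays 4/5·289 + 1/5·219 = 275. Off-path (no audit) belief 3/5 gives 3/5·289 + 2/5·219 = 261.
Well-connected: audit gives 275 − 32 = 243; no audit gives 261 − 15 = 246. Deviates. ✗
Unconnected: audit gives 275 − 94 = 181; no audit gives 261 − 16 = 245. Deviates. ✗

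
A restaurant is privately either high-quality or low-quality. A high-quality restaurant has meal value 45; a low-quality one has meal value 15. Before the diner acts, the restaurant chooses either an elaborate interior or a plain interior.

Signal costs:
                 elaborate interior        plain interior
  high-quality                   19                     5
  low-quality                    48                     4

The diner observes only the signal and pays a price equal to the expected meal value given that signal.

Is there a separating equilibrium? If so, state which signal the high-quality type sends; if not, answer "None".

Try high-quality → elaborate interior, low-quality → plain interior:
  If types separate, elaborate interior earns payment 45 and plain interior earns 15.
  High-quality: elaborate interior gives 45 − 19 = 26; plain interior gives 15 − 5 = 10. No deviation. ✓
  Low-quality: plain interior gives 15 − 4 = 11; elaborate interior gives 45 − 48 = -3. No deviation. ✓
Both hold — the high-quality type sends elaborate interior.

elaborate interior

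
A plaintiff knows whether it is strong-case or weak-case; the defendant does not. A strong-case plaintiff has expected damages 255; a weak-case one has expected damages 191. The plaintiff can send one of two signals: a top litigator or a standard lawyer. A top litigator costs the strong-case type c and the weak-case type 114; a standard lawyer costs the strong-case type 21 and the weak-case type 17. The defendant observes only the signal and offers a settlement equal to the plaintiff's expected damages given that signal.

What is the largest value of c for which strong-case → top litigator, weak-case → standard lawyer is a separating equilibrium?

85

Under separation: top litigator → strong-case (pays 255); standard lawyer → weak-case (pays 191).
Weak-case: 191 − 17 = 174 ≥ 255 − 114 = 141. Holds regardless of c. ✓
Strong-case: 255 − c ≥ 191 − 21, so c ≤ 255 − 170 = 85.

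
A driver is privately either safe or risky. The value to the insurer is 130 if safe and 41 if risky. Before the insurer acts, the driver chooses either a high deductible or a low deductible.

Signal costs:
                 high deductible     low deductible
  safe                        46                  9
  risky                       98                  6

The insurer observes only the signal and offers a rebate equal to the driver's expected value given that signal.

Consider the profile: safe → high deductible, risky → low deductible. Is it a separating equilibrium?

Yes

Under separation the insurer infers type exactly: high deductible → safe (pays 130), low deductible → risky (pays 41).
Safe: high deductible gives 130 − 46 = 84; low deductible gives 41 − 9 = 32. No deviation. ✓
Risky: low deductible gives 41 − 6 = 35; high deductible gives 130 − 98 = 32. No deviation. ✓
Both incentive constraints hold.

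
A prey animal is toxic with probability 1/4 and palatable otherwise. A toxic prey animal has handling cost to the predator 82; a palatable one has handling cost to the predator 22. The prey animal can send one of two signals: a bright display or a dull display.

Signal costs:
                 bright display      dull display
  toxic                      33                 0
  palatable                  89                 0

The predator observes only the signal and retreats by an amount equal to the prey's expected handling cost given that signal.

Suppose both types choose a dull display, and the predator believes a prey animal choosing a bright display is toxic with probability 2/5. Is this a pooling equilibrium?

At the pooled signal (dull display) the predator holds the prior 1/4 and pays 1/4·82 + 3/4·22 = 37. Off-path (bright display) belief 2/5 gives 2/5·82 + 3/5·22 = 46.
Toxic: dull display gives 37 − 0 = 37; bright display gives 46 − 33 = 13. Stays. ✓
Palatable: dull display gives 37 − 0 = 37; bright display gives 46 − 89 = -43. Stays. ✓

Yes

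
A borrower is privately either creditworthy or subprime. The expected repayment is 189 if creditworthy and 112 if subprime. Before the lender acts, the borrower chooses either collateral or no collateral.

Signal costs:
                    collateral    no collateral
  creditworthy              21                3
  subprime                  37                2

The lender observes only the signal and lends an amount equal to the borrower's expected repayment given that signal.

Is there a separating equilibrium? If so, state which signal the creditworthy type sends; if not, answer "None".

Try creditworthy → collateral, subprime → no collateral:
  If types separate, collateral earns payment 189 and no collateral earns 112.
  Creditworthy: collateral gives 189 − 21 = 168; no collateral gives 112 − 3 = 109. No deviation. ✓
  Subprime: no collateral gives 112 − 2 = 110; collateral gives 189 − 37 = 152. Would deviate. ✗
Try creditworthy → no collateral, subprime → collateral:
  If types separate, no collateral earns payment 189 and collateral earns 112.
  Creditworthy: no collateral gives 189 − 3 = 186; collateral gives 112 − 21 = 91. No deviation. ✓
  Subprime: collateral gives 112 − 37 = 75; no collateral gives 189 − 2 = 187. Would deviate. ✗
Neither assignment is incentive-compatible.

None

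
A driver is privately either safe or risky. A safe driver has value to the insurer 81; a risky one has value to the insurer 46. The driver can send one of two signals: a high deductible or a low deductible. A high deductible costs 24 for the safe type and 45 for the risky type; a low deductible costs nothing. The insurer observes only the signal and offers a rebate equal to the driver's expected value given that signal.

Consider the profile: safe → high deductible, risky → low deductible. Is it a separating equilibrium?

Under separation the insurer infers type exactly: high deductible → safe (pays 81), low deductible → risky (pays 46).
Safe: high deductible gives 81 − 24 = 57; low deductible gives 46 − 0 = 46. No deviation. ✓
Risky: low deductible gives 46 − 0 = 46; high deductible gives 81 − 45 = 36. No deviation. ✓
Both incentive constraints hold.

Yes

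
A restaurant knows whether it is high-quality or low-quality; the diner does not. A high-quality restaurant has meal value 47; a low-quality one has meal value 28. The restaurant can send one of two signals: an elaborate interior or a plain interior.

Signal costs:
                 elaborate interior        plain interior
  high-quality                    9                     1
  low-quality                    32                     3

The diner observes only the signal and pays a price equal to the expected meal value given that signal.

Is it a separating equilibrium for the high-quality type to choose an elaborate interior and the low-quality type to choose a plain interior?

If types separate, elaborate interior earns payment 47 and plain interior earns 28.
High-quality: elaborate interior gives 47 − 9 = 38; plain interior gives 28 − 1 = 27. No deviation. ✓
Low-quality: plain interior gives 28 − 3 = 25; elaborate interior gives 47 − 32 = 15. No deviation. ✓
Both incentive constraints hold.

Yes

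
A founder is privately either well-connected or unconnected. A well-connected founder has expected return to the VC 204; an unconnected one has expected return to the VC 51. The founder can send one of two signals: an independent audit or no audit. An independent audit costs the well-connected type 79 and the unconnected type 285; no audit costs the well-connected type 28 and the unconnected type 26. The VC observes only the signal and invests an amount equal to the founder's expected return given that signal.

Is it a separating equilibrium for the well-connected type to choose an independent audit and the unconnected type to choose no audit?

Yes

Under separation the VC infers type exactly: audit → well-connected (pays 204), no audit → unconnected (pays 51).
Well-connected: audit gives 204 − 79 = 125; no audit gives 51 − 28 = 23. No deviation. ✓
Unconnected: no audit gives 51 − 26 = 25; audit gives 204 − 285 = -81. No deviation. ✓
Both incentive constraints hold.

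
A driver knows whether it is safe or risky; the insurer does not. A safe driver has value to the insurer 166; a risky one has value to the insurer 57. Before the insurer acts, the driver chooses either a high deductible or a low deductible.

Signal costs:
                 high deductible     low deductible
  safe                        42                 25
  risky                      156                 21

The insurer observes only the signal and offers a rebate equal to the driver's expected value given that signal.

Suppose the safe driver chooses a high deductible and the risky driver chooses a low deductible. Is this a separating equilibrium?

Under separation the insurer infers type exactly: high deductible → safe (pays 166), low deductible → risky (pays 57).
Safe: high deductible gives 166 − 42 = 124; low deductible gives 57 − 25 = 32. No deviation. ✓
Risky: low deductible gives 57 − 21 = 36; high deductible gives 166 − 156 = 10. No deviation. ✓
Both incentive constraints hold.

Yes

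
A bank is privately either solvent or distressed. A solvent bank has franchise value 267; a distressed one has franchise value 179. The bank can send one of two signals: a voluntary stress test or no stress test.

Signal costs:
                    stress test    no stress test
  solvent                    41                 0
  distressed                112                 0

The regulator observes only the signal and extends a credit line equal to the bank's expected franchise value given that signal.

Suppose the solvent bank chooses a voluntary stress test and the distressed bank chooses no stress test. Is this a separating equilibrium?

If types separate, stress test earns payment 267 and no stress test earns 179.
Solvent: stress test gives 267 − 41 = 226; no stress test gives 179 − 0 = 179. No deviation. ✓
Distressed: no stress test gives 179 − 0 = 179; stress test gives 267 − 112 = 155. No deviation. ✓
Both incentive constraints hold.

Yes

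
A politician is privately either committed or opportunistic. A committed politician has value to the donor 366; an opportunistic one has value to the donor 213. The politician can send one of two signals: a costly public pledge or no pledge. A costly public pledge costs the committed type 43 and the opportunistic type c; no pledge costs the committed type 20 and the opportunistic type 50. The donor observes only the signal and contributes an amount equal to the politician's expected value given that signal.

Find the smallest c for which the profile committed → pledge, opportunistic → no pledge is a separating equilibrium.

Under separation: pledge → committed (pays 366); no pledge → opportunistic (pays 213).
Committed: 366 − 43 = 323 ≥ 213 − 20 = 193. Holds regardless of c. ✓
Opportunistic: 213 − 50 ≥ 366 − c, so c ≥ 366 − 163 = 203.

203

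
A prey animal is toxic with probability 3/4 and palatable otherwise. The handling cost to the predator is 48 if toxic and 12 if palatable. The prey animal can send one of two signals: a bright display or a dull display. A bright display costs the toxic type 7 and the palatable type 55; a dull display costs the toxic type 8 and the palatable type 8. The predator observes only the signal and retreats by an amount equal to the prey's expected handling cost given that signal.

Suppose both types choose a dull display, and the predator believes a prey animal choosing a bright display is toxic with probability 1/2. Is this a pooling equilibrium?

Yes

On the equilibrium path (dull display) the predator holds the prior 3/4 and pays 3/4·48 + 1/4·12 = 39. Off-path (bright display) belief 1/2 gives 1/2·48 + 1/2·12 = 30.
Toxic: dull display gives 39 − 8 = 31; bright display gives 30 − 7 = 23. Stays. ✓
Palatable: dull display gives 39 − 8 = 31; bright display gives 30 − 55 = -25. Stays. ✓
Beliefs are Bayes-consistent on-path and both types best-respond.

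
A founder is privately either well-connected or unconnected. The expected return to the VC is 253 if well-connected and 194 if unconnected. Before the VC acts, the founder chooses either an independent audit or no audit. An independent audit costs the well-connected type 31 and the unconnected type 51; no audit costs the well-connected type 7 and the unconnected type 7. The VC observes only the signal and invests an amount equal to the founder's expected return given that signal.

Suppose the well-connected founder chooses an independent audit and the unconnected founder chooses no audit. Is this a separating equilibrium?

No

Under separation the VC infers type exactly: audit → well-connected (pays 253), no audit → unconnected (pays 194).
Well-connected: audit gives 253 − 31 = 222; no audit gives 194 − 7 = 187. No deviation. ✓
Unconnected: no audit gives 194 − 7 = 187; audit gives 253 − 51 = 202. Would deviate. ✗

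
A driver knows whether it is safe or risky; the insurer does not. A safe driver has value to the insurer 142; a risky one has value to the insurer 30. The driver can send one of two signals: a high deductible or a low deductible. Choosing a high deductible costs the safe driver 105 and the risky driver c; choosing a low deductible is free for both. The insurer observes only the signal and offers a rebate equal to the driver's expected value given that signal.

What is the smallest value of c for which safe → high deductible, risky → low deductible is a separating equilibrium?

112

Under separation: high deductible → safe (pays 142); low deductible → risky (pays 30).
Safe: 142 − 105 = 37 ≥ 30 − 0 = 30. Holds regardless of c. ✓
Risky: 30 − 0 ≥ 142 − c, so c ≥ 142 − 30 = 112.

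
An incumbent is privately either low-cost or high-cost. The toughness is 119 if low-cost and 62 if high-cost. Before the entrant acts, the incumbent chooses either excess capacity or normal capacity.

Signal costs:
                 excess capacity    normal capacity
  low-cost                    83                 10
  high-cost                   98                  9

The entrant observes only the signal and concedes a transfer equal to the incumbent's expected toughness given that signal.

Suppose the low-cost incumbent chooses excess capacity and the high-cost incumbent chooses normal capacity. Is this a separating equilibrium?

If types separate, excess capacity earns payment 119 and normal capacity earns 62.
Low-cost: excess capacity gives 119 − 83 = 36; normal capacity gives 62 − 10 = 52. Would deviate. ✗
High-cost: normal capacity gives 62 − 9 = 53; excess capacity gives 119 − 98 = 21. No deviation. ✓

No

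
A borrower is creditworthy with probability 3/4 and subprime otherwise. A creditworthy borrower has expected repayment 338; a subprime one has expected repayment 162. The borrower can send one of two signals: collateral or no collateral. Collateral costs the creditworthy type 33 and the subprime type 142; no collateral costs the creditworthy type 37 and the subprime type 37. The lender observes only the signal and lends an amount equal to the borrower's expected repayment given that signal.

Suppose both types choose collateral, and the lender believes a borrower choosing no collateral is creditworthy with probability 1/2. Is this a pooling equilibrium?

At the pooled signal (collateral) the lender holds the prior 3/4 and pays 3/4·338 + 1/4·162 = 294. Off-path (no collateral) belief 1/2 gives 1/2·338 + 1/2·162 = 250.
Creditworthy: collateral gives 294 − 33 = 261; no collateral gives 250 − 37 = 213. Stays. ✓
Subprime: collateral gives 294 − 142 = 152; no collateral gives 250 − 37 = 213. Deviates. ✗

No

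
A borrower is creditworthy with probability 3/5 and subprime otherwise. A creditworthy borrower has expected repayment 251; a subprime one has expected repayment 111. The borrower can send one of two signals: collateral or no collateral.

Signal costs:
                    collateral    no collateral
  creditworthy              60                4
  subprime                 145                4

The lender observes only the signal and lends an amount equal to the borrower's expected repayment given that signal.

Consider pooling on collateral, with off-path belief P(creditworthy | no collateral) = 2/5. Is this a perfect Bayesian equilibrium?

On the equilibrium path (collateral) the lender holds the prior 3/5 and pays 3/5·251 + 2/5·111 = 195. Off-path (no collateral) belief 2/5 gives 2/5·251 + 3/5·111 = 167.
Creditworthy: collateral gives 195 − 60 = 135; no collateral gives 167 − 4 = 163. Deviates. ✗
Subprime: collateral gives 195 − 145 = 50; no collateral gives 167 − 4 = 163. Deviates. ✗

No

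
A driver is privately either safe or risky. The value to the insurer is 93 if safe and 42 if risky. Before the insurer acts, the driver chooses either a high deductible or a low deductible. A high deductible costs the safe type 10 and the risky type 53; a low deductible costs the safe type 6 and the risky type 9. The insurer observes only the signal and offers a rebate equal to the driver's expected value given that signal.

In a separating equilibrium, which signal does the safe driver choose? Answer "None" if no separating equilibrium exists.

None

Try safe → high deductible, risky → low deductible:
  If types separate, high deductible earns payment 93 and low deductible earns 42.
  Safe: high deductible gives 93 − 10 = 83; low deductible gives 42 − 6 = 36. No deviation. ✓
  Risky: low deductible gives 42 − 9 = 33; high deductible gives 93 − 53 = 40. Would deviate. ✗
Try safe → low deductible, risky → high deductible:
  If types separate, low deductible earns payment 93 and high deductible earns 42.
  Safe: low deductible gives 93 − 6 = 87; high deductible gives 42 − 10 = 32. No deviation. ✓
  Risky: high deductible gives 42 − 53 = -11; low deductible gives 93 − 9 = 84. Would deviate. ✗
Neither assignment is incentive-compatible.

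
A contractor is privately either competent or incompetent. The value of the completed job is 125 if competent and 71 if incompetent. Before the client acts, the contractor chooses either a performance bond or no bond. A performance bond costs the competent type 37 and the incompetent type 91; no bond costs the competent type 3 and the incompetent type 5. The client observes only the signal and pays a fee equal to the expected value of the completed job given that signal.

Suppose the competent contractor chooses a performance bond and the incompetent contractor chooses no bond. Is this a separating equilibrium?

If types separate, bond earns payment 125 and no bond earns 71.
Competent: bond gives 125 − 37 = 88; no bond gives 71 − 3 = 68. No deviation. ✓
Incompetent: no bond gives 71 − 5 = 66; bond gives 125 − 91 = 34. No deviation. ✓
Both incentive constraints hold.

Yes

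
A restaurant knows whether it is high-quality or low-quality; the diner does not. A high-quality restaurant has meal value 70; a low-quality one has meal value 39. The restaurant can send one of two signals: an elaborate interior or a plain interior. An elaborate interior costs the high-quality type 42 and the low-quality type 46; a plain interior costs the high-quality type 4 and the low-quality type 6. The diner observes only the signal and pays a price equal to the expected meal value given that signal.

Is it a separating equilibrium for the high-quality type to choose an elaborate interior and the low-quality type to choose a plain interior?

No

Under separation the diner infers type exactly: elaborate interior → high-quality (pays 70), plain interior → low-quality (pays 39).
High-quality: elaborate interior gives 70 − 42 = 28; plain interior gives 39 − 4 = 35. Would deviate. ✗
Low-quality: plain interior gives 39 − 6 = 33; elaborate interior gives 70 − 46 = 24. No deviation. ✓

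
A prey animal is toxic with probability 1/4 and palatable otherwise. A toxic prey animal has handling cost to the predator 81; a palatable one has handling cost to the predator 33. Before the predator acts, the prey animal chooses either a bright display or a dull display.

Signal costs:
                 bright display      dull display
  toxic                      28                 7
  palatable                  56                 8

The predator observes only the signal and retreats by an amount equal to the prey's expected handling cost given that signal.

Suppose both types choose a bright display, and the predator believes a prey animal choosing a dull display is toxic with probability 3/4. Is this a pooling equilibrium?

No

At the pooled signal (bright display) the predator holds the prior 1/4 and pays 1/4·81 + 3/4·33 = 45. Off-path (dull display) belief 3/4 gives 3/4·81 + 1/4·33 = 69.
Toxic: bright display gives 45 − 28 = 17; dull display gives 69 − 7 = 62. Deviates. ✗
Palatable: bright display gives 45 − 56 = -11; dull display gives 69 − 8 = 61. Deviates. ✗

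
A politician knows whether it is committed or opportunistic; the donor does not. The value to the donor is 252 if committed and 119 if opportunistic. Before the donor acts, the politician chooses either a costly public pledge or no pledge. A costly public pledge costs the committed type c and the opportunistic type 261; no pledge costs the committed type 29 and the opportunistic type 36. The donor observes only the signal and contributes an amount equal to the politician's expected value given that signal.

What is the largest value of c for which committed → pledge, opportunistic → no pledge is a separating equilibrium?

162

Under separation: pledge → committed (pays 252); no pledge → opportunistic (pays 119).
Opportunistic: 119 − 36 = 83 ≥ 252 − 261 = -9. Holds regardless of c. ✓
Committed: 252 − c ≥ 119 − 29, so c ≤ 252 − 90 = 162.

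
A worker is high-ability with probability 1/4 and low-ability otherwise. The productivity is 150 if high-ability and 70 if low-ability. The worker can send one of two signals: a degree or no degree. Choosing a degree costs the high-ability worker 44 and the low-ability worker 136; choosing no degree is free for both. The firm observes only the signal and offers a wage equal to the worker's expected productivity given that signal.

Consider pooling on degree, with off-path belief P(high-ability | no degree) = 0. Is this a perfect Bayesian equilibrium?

At the pooled signal (degree) the firm holds the prior 1/4 and pays 1/4·150 + 3/4·70 = 90. Off-path (no degree) belief 0 gives 0·150 + 1·70 = 70.
High-ability: degree gives 90 − 44 = 46; no degree gives 70 − 0 = 70. Deviates. ✗
Low-ability: degree gives 90 − 136 = -46; no degree gives 70 − 0 = 70. Deviates. ✗

No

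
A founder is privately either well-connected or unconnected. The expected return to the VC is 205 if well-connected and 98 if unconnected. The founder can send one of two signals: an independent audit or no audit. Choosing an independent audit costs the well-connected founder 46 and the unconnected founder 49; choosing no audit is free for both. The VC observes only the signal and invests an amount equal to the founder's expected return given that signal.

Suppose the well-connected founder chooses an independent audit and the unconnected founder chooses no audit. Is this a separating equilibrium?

No

Under separation the VC infers type exactly: audit → well-connected (pays 205), no audit → unconnected (pays 98).
Well-connected: audit gives 205 − 46 = 159; no audit gives 98 − 0 = 98. No deviation. ✓
Unconnected: no audit gives 98 − 0 = 98; audit gives 205 − 49 = 156. Would deviate. ✗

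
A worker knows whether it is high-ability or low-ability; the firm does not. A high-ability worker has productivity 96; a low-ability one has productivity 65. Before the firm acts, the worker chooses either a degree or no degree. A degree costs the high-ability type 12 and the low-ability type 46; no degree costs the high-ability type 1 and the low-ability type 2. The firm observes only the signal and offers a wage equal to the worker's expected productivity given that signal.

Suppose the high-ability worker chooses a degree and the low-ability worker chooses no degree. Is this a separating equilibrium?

If types separate, degree earns payment 96 and no degree earns 65.
High-ability: degree gives 96 − 12 = 84; no degree gives 65 − 1 = 64. No deviation. ✓
Low-ability: no degree gives 65 − 2 = 63; degree gives 96 − 46 = 50. No deviation. ✓
Neither type gains from mimicking the other.

Yes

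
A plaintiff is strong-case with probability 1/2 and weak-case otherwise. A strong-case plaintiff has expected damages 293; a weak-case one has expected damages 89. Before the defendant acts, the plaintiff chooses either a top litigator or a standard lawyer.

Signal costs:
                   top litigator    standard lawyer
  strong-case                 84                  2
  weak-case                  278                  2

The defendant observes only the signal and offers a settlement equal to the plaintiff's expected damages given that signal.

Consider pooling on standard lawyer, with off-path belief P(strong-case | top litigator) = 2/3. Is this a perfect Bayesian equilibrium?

On the equilibrium path (standard lawyer) the defendant holds the prior 1/2 and pays 1/2·293 + 1/2·89 = 191. Off-path (top litigator) belief 2/3 gives 2/3·293 + 1/3·89 = 225.
Strong-case: standard lawyer gives 191 − 2 = 189; top litigator gives 225 − 84 = 141. Stays. ✓
Weak-case: standard lawyer gives 191 − 2 = 189; top litigator gives 225 − 278 = -53. Stays. ✓
Beliefs are Bayes-consistent on-path and both types best-respond.

Yes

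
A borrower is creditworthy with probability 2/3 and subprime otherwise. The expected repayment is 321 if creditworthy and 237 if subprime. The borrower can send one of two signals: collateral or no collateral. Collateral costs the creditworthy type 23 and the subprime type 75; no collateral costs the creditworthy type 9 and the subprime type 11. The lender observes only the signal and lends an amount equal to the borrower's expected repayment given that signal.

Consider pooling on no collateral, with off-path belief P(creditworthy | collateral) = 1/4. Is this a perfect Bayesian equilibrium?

Yes

On the equilibrium path (no collateral) the lender holds the prior 2/3 and pays 2/3·321 + 1/3·237 = 293. Off-path (collateral) belief 1/4 gives 1/4·321 + 3/4·237 = 258.
Creditworthy: no collateral gives 293 − 9 = 284; collateral gives 258 − 23 = 235. Stays. ✓
Subprime: no collateral gives 293 − 11 = 282; collateral gives 258 − 75 = 183. Stays. ✓
Beliefs are Bayes-consistent on-path and both types best-respond.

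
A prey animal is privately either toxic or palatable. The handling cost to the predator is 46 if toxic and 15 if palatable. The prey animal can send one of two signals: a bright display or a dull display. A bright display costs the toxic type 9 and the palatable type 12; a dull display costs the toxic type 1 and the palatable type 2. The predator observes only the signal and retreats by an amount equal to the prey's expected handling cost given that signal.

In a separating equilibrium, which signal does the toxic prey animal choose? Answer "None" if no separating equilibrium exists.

None

Try toxic → bright display, palatable → dull display:
  Under separation the predator infers type exactly: bright display → toxic (pays 46), dull display → palatable (pays 15).
  Toxic: bright display gives 46 − 9 = 37; dull display gives 15 − 1 = 14. No deviation. ✓
  Palatable: dull display gives 15 − 2 = 13; bright display gives 46 − 12 = 34. Would deviate. ✗
Try toxic → dull display, palatable → bright display:
  Under separation the predator infers type exactly: dull display → toxic (pays 46), bright display → palatable (pays 15).
  Toxic: dull display gives 46 − 1 = 45; bright display gives 15 − 9 = 6. No deviation. ✓
  Palatable: bright display gives 15 − 12 = 3; dull display gives 46 − 2 = 44. Would deviate. ✗
Neither assignment is incentive-compatible.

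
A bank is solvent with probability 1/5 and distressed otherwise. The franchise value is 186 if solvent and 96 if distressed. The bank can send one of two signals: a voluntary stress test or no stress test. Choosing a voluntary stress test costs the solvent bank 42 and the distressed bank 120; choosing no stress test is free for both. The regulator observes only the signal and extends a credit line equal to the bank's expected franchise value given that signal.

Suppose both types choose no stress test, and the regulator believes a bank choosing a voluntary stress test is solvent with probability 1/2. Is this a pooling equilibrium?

Yes

At the pooled signal (no stress test) the regulator holds the prior 1/5 and pays 1/5·186 + 4/5·96 = 114. Off-path (stress test) belief 1/2 gives 1/2·186 + 1/2·96 = 141.
Solvent: no stress test gives 114 − 0 = 114; stress test gives 141 − 42 = 99. Stays. ✓
Distressed: no stress test gives 114 − 0 = 114; stress test gives 141 − 120 = 21. Stays. ✓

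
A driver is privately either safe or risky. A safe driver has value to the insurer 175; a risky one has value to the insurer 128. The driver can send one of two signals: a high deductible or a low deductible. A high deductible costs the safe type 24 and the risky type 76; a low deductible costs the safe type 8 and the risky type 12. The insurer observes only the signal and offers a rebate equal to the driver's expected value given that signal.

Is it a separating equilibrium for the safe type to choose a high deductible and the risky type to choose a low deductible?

Yes

Under separation the insurer infers type exactly: high deductible → safe (pays 175), low deductible → risky (pays 128).
Safe: high deductible gives 175 − 24 = 151; low deductible gives 128 − 8 = 120. No deviation. ✓
Risky: low deductible gives 128 − 12 = 116; high deductible gives 175 − 76 = 99. No deviation. ✓
Both incentive constraints hold.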